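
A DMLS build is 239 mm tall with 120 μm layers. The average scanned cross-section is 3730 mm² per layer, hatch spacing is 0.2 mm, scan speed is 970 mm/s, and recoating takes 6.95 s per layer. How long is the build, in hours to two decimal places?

Layers = ⌈239/0.12⌉ = 1992.
Per-layer scan distance: 3730 / 0.2 → 18650 mm.
Per-layer scan time = 18650 / 970, so 19.2268 s.
Time per layer = 19.2268 + 6.95, so 26.1768 s.
Total: 1992 × 26.1768 s = 52144.1856 s → 14.48 hours.

14.48 hours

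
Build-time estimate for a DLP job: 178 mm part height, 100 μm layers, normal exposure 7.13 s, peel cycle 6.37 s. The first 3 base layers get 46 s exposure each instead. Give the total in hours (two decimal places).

6.71 hours

Layer count = ceil(178 / 0.1) = 1780.
Base layers = 3 × (46 + 6.37), so 157.11 s.
Regular layers: 1777 × (7.13 + 6.37) → 23989.5 s.
Sum: 157.11 + 23989.5 = 24146.61 s → 6.71 hours.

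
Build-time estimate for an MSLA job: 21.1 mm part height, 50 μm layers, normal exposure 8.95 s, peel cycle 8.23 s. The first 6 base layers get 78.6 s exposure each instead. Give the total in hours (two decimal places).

2.13 hours

Number of layers: 21.1 / 0.05 → 422 (rounded up).
Base layers = 6 × (78.6 + 8.23), so 520.98 s.
Regular layers = 416 × (8.95 + 8.23) = 7146.88 s.
Total = 520.98 + 7146.88 = 7667.86 s = 2.13 hours.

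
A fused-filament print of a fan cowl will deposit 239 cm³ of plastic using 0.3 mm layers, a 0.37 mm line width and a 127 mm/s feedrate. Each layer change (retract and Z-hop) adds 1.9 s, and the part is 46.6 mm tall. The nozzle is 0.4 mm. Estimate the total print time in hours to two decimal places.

Line area = 0.3 × 0.37, so 0.111 mm².
Path length: 239000 mm³ / 0.111 mm² → 2153153.2 mm.
Time extruding = 2153153.2 / 127 = 16954 s.
Layers = ⌈46.6/0.3⌉ = 156.
Z-hop total: 156 × 1.9 → 296.4 s.
Altogether 16954 + 296.4 = 17250.4 s, i.e. 4.79 hours.

4.79 hours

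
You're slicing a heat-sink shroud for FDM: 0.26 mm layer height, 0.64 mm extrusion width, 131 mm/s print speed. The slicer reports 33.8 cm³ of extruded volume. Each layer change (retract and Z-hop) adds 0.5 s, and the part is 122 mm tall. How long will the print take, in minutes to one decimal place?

Bead cross-section: 0.26 × 0.64 → 0.1664 mm².
Toolpath length = 33.8 cm³ / 0.1664 mm² = 33800 / 0.1664 = 203125 mm.
Extrusion time: 203125 / 131 → 1550.6 s.
Layer count = ceil(122 / 0.26) = 470.
Non-print overhead = 470 × 0.5, so 235 s.
Total = 1550.6 + 235 = 1785.6 s = 29.8 minutes.

29.8 minutes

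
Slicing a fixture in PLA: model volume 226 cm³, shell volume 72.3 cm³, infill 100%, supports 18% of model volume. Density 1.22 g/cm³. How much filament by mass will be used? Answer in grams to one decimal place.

Volume inside the shell = 226 − 72.3, so 153.7 cm³.
Deposited infill: 1.00 × 153.7 → 153.7 cm³.
Support = 0.18 × 226, so 40.68 cm³.
Deposited volume = 72.3 + 153.7 + 40.68, so 266.68 cm³.
Mass = 266.68 × 1.22 = 325.3496 g.

325.3 g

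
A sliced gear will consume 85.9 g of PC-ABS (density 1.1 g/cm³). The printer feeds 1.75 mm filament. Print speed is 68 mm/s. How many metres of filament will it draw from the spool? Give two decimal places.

Volume = 85.9 g / 1.1 g·cm⁻³ = 78.0909 cm³ = 78090.9 mm³.
Cross-section of 1.75 mm filament: π·(1.75/2)² = 2.4053 mm².
L = V/A = 78090.9/2.4053 = 32466.18 mm → 32.47 m.

32.47 m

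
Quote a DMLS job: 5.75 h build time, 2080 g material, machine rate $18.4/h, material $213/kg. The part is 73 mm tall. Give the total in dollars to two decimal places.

Machine cost = 18.4 × 5.75, so $105.80.
Material charge: 213 × 2080/1000 → $443.04.
Job cost: 105.80 + 443.04 = $548.84.

$548.84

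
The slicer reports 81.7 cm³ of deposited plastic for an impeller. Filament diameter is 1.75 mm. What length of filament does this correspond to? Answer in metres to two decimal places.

Cross-section of 1.75 mm filament: π·(1.75/2)² = 2.4053 mm².
Length = 81.7 cm³ / 2.4053 mm² = 81700 / 2.4053 = 33966.66 mm = 33.97 m.

33.97 m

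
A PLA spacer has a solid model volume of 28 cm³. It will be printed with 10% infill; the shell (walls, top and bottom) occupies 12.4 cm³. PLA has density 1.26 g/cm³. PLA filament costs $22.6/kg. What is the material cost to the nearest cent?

$0.40

Infill region = 28 − 12.4, so 15.6 cm³.
Deposited infill: 0.10 × 15.6 → 1.56 cm³.
Total printed volume = 12.4 + 1.56 = 13.96 cm³.
Mass: 13.96 × 1.26 → 17.5896 g.
At $22.6/kg: 17.5896/1000 × 22.6 = $0.40.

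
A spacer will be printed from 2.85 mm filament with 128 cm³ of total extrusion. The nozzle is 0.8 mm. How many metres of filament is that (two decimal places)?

20.06 m

Cross-section of 2.85 mm filament: π·(2.85/2)² = 6.3794 mm².
Length = 128 cm³ / 6.3794 mm² = 128000 / 6.3794 = 20064.58 mm = 20.06 m.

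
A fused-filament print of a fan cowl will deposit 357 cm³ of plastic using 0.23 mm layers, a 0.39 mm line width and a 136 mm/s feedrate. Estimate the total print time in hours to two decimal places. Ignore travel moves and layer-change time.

8.13 hours

Extrusion cross-section = 0.23 × 0.39 = 0.0897 mm².
Path length: 357000 mm³ / 0.0897 mm² → 3979933.1 mm.
Time extruding = 3979933.1 / 136, so 29264.2 s.
In the requested units: 29264.2 s = 8.13 hours.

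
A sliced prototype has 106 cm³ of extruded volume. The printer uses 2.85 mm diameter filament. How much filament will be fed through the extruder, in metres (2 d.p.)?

16.62 m

Cross-section of 2.85 mm filament: π·(2.85/2)² = 6.3794 mm².
Length = 106 cm³ / 6.3794 mm² = 106000 / 6.3794 = 16615.98 mm = 16.62 m.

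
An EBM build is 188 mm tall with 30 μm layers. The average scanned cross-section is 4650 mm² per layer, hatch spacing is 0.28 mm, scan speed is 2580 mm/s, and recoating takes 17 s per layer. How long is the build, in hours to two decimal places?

40.80 hours

Number of layers: 188 / 0.03 → 6267 (rounded up).
Hatch length per layer: 4650 / 0.28 → 16607.1 mm.
Beam time per layer: 16607.1 / 2580 → 6.4369 s.
Layer cycle = 6.4369 + 17 = 23.4369 s.
Total: 6267 × 23.4369 s = 146879.0523 s → 40.80 hours.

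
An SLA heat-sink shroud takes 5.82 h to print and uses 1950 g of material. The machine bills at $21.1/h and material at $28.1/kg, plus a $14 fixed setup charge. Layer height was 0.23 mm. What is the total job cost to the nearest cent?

Machine-time cost = 21.1 × 5.82, so $122.802.
Material cost = 28.1 × 1950/1000, so $54.795.
Total = 122.802 + 54.795 + 14 = 191.597 ≈ $191.60.

$191.60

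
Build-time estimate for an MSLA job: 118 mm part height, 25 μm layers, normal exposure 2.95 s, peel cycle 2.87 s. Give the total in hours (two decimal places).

7.63 hours

Layer count = ceil(118 / 0.025) = 4720.
Per-layer time: 2.95 + 2.87 → 5.82 s.
Build time: 4720 × 5.82 s = 27470.4 s, i.e. 7.63 hours.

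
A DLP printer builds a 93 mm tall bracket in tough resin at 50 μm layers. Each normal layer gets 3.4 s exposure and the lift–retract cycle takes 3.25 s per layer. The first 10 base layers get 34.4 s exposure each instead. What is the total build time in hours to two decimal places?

3.52 hours

Layer count = ceil(93 / 0.05) = 1860.
Burn-in layers = 10 × (34.4 + 3.25) = 376.5 s.
Regular layers = 1850 × (3.4 + 3.25), so 12302.5 s.
Sum: 376.5 + 12302.5 = 12679 s → 3.52 hours.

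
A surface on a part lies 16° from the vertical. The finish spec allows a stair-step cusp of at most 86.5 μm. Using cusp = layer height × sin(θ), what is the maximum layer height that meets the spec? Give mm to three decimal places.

sin(16°) = 0.2756; t_max = 0.0865/0.2756 = 0.314 mm.

0.314 mm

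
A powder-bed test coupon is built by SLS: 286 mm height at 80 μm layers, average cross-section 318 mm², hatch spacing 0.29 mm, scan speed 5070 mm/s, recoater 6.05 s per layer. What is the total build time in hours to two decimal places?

6.22 hours

Layers = ⌈286/0.08⌉ = 3575.
Hatch length per layer = 318 / 0.29, so 1096.6 mm.
Scan time per layer = 1096.6 / 5070, so 0.2163 s.
Layer cycle: 0.2163 + 6.05 → 6.2663 s.
Build time = 3575 × 6.2663 = 22402.0225 s = 6.22 hours.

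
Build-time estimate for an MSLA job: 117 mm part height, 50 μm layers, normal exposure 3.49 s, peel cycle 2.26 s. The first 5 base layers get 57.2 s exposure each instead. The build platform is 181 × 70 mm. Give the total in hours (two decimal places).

3.81 hours

Layers = ⌈117/0.05⌉ = 2340.
Bottom layers = 5 × (57.2 + 2.26), so 297.3 s.
Remaining layers = 2335 × (3.49 + 2.26) = 13426.25 s.
Sum: 297.3 + 13426.25 = 13723.55 s → 3.81 hours.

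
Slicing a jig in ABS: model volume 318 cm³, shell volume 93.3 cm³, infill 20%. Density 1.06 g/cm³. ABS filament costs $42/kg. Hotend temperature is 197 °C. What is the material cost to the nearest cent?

Infill region: 318 − 93.3 → 224.7 cm³.
Infill deposited: 0.20 × 224.7 → 44.94 cm³.
Total extruded = 93.3 + 44.94, so 138.24 cm³.
Mass = 138.24 × 1.06, so 146.5344 g.
At $42/kg: 146.5344/1000 × 42 = $6.15.

$6.15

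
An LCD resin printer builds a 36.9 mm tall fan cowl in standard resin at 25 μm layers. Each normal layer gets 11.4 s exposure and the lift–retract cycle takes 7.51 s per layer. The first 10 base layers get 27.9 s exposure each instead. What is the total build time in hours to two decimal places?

7.80 hours

Number of layers: 36.9 / 0.025 → 1476 (rounded up).
Burn-in layers = 10 × (27.9 + 7.51), so 354.1 s.
Remaining layers = 1466 × (11.4 + 7.51) = 27722.06 s.
Sum: 354.1 + 27722.06 = 28076.16 s → 7.80 hours.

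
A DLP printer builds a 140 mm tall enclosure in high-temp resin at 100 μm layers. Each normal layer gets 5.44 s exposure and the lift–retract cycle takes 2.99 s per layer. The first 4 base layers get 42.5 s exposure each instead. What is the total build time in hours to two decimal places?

3.32 hours

Layer count = ceil(140 / 0.1) = 1400.
Base layers: 4 × (42.5 + 2.99) → 181.96 s.
Regular layers = 1396 × (5.44 + 2.99) = 11768.28 s.
Total = 181.96 + 11768.28 = 11950.24 s = 3.32 hours.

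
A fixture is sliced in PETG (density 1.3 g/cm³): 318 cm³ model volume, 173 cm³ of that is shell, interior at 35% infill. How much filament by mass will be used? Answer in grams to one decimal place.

Interior volume: 318 − 173 → 145 cm³.
Infill volume: 0.35 × 145 → 50.75 cm³.
Total printed volume = 173 + 50.75 = 223.75 cm³.
Mass = 223.75 × 1.3 = 290.875 g.

290.9 g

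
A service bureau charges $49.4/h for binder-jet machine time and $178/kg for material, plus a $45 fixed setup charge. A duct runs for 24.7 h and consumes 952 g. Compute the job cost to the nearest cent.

Machine-time cost = 49.4 × 24.7 = $1220.18.
Material cost = 178 × 952/1000 = $169.456.
Adding setup: 1220.18 + 169.456 + 45 → 1434.636 ≈ $1434.64.

$1434.64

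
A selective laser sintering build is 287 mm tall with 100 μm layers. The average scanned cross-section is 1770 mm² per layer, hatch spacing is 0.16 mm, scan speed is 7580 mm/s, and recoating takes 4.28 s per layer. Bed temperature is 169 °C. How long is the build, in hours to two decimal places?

4.58 hours

Number of layers: 287 / 0.1 → 2870 (rounded up).
Per-layer scan distance = 1770 / 0.16 = 11062.5 mm.
Scan time per layer: 11062.5 / 7580 → 1.4594 s.
Layer cycle: 1.4594 + 4.28 → 5.7394 s.
Total: 2870 × 5.7394 s = 16472.078 s → 4.58 hours.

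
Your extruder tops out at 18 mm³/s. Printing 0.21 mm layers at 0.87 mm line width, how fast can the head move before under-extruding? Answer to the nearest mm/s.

99 mm/s

Extrusion cross-section: 0.21 × 0.87 → 0.1827 mm².
Max speed = 18 / 0.1827 = 98.52 ≈ 99 mm/s.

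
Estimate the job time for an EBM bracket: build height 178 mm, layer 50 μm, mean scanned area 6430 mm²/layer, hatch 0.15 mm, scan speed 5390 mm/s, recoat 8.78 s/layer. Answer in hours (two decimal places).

Layers = ⌈178/0.05⌉ = 3560.
Scan path per layer: 6430 / 0.15 → 42866.7 mm.
Per-layer scan time: 42866.7 / 5390 → 7.953 s.
Time per layer = 7.953 + 8.78 = 16.733 s.
Build time = 3560 × 16.733 = 59569.48 s = 16.55 hours.

16.55 hours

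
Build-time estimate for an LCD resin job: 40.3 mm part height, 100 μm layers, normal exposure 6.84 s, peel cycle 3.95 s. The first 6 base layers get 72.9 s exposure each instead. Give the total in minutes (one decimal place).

Layers = ⌈40.3/0.1⌉ = 403.
Base layers: 6 × (72.9 + 3.95) → 461.1 s.
Remaining layers = 397 × (6.84 + 3.95) = 4283.63 s.
Sum: 461.1 + 4283.63 = 4744.73 s → 79.1 minutes.

79.1 minutes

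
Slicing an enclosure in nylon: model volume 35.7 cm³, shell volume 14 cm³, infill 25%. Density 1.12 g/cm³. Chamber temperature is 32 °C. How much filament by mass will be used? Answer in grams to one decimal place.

Volume inside the shell: 35.7 − 14 → 21.7 cm³.
Infill deposited: 0.25 × 21.7 → 5.425 cm³.
Deposited volume = 14 + 5.425 = 19.425 cm³.
Mass = 19.425 × 1.12, so 21.756 g.

21.8 g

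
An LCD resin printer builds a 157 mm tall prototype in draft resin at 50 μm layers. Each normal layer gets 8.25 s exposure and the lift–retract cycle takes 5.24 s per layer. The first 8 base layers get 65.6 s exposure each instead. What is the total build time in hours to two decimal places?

11.89 hours

Number of layers: 157 / 0.05 → 3140 (rounded up).
Burn-in layers = 8 × (65.6 + 5.24) = 566.72 s.
Normal layers: 3132 × (8.25 + 5.24) → 42250.68 s.
Sum: 566.72 + 42250.68 = 42817.4 s → 11.89 hours.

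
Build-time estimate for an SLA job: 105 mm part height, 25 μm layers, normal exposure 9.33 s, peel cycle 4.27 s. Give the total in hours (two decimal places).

15.87 hours

Layers = ⌈105/0.025⌉ = 4200.
Each layer takes = 9.33 + 4.27 = 13.6 s.
Build time: 4200 × 13.6 s = 57120 s, i.e. 15.87 hours.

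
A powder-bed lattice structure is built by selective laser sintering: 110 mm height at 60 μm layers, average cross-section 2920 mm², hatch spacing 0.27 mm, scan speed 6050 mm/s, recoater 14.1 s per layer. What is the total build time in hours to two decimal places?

8.09 hours

Layers = ⌈110/0.06⌉ = 1834.
Hatch length per layer = 2920 / 0.27, so 10814.8 mm.
Per-layer scan time = 10814.8 / 6050, so 1.7876 s.
Layer cycle = 1.7876 + 14.1, so 15.8876 s.
1834 layers × 15.8876 s/layer = 29137.8584 s, i.e. 8.09 hours.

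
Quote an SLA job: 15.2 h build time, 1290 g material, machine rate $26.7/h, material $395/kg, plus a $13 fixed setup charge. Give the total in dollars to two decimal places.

Time charge = 26.7 × 15.2 = $405.84.
Feedstock cost: 395 × 1290/1000 → $509.55.
Adding setup: 405.84 + 509.55 + 13 → $928.39.

$928.39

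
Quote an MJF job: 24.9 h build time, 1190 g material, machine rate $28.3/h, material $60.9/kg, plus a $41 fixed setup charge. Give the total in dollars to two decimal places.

$818.14

Machine cost = 28.3 × 24.9, so $704.67.
Material charge = 60.9 × 1190/1000 = $72.471.
Adding setup: 704.67 + 72.471 + 41 → 818.141 ≈ $818.14.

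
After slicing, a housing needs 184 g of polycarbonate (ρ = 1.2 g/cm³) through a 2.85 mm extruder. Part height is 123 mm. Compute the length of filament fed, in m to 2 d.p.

24.04 m

Volume = 184 g / 1.2 g·cm⁻³ = 153.3333 cm³ = 153333.3 mm³.
Filament cross-section = π × (2.85/2)² = 6.3794 mm².
L = V/A = 153333.3/6.3794 = 24035.69 mm → 24.04 m.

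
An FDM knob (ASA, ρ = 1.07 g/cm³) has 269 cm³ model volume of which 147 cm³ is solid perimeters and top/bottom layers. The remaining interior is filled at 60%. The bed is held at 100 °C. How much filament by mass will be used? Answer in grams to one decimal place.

235.6 g

Infill region = 269 − 147 = 122 cm³.
Infill volume = 0.60 × 122 = 73.2 cm³.
Total extruded: 147 + 73.2 → 220.2 cm³.
Mass = 220.2 × 1.07, so 235.614 g.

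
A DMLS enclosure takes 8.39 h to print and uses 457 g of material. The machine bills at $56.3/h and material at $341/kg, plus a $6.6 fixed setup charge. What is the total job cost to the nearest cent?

Machine-time cost: 56.3 × 8.39 → $472.357.
Material cost = 341 × 457/1000, so $155.837.
Total = 472.357 + 155.837 + 6.6 = 634.794 ≈ $634.79.

$634.79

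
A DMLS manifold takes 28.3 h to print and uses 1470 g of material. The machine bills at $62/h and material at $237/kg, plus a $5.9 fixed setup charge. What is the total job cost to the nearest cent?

Machine-time cost: 62 × 28.3 → $1754.60.
Feedstock cost = 237 × 1470/1000 = $348.39.
Total = 1754.60 + 348.39 + 5.9 = $2108.89.

$2108.89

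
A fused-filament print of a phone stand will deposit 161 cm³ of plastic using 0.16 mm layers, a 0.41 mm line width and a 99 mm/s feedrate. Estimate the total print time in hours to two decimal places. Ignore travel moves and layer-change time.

6.89 hours

Extrusion cross-section = 0.16 × 0.41, so 0.0656 mm².
Path length: 161000 mm³ / 0.0656 mm² → 2454268.3 mm.
Extrusion time = 2454268.3 / 99, so 24790.6 s.
Converting: 24790.6 s = 6.89 hours.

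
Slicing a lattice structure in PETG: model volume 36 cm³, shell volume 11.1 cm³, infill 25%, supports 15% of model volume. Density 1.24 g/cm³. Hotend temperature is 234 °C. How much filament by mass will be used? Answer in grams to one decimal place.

28.2 g

Volume inside the shell: 36 − 11.1 → 24.9 cm³.
Infill deposited: 0.25 × 24.9 → 6.225 cm³.
Support = 0.15 × 36 = 5.4 cm³.
Total printed volume: 11.1 + 6.225 + 5.4 → 22.725 cm³.
Mass = 22.725 × 1.24 = 28.179 g.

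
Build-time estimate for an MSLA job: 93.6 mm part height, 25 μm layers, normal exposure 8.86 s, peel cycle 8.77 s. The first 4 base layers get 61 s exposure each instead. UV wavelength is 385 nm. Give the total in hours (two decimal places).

18.39 hours

Layers = ⌈93.6/0.025⌉ = 3744.
Bottom layers = 4 × (61 + 8.77) = 279.08 s.
Remaining layers: 3740 × (8.86 + 8.77) → 65936.2 s.
Sum: 279.08 + 65936.2 = 66215.28 s → 18.39 hours.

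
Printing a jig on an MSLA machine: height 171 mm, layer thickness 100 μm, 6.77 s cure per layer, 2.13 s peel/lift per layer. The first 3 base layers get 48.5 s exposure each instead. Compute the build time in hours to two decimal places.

4.26 hours

Layers = ⌈171/0.1⌉ = 1710.
Burn-in layers = 3 × (48.5 + 2.13), so 151.89 s.
Remaining layers = 1707 × (6.77 + 2.13) = 15192.3 s.
Sum: 151.89 + 15192.3 = 15344.19 s → 4.26 hours.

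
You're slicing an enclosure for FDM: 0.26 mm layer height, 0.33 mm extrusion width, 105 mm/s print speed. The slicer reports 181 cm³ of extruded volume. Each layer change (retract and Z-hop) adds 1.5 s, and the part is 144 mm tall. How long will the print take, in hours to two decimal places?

Line area = 0.26 × 0.33, so 0.0858 mm².
Path length: 181000 mm³ / 0.0858 mm² → 2109557.1 mm.
Time extruding: 2109557.1 / 105 → 20091 s.
Layers = ⌈144/0.26⌉ = 554.
Layer-change overhead: 554 × 1.5 → 831 s.
Total = 20091 + 831 = 20922 s = 5.81 hours.

5.81 hours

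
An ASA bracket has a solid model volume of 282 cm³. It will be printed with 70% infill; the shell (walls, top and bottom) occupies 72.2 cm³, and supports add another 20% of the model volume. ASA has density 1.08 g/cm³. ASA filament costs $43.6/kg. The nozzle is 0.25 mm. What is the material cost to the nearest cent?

$12.97

Infill region: 282 − 72.2 → 209.8 cm³.
Deposited infill = 0.70 × 209.8 = 146.86 cm³.
Support: 0.20 × 282 → 56.4 cm³.
Deposited volume = 72.2 + 146.86 + 56.4 = 275.46 cm³.
Mass = 275.46 × 1.08 = 297.4968 g.
Cost = 297.4968 g / 1000 × $43.6/kg = $12.97.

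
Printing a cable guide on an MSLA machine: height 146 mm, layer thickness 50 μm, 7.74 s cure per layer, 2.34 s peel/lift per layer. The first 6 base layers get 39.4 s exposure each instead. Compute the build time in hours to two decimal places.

Layers = ⌈146/0.05⌉ = 2920.
Base layers = 6 × (39.4 + 2.34), so 250.44 s.
Regular layers = 2914 × (7.74 + 2.34), so 29373.12 s.
Sum: 250.44 + 29373.12 = 29623.56 s → 8.23 hours.

8.23 hours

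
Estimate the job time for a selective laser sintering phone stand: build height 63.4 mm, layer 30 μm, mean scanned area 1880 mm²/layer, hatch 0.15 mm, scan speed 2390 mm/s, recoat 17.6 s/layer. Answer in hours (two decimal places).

13.41 hours

Number of layers: 63.4 / 0.03 → 2114 (rounded up).
Scan path per layer = 1880 / 0.15 = 12533.3 mm.
Per-layer scan time = 12533.3 / 2390 = 5.2441 s.
Layer cycle = 5.2441 + 17.6 = 22.8441 s.
Total: 2114 × 22.8441 s = 48292.4274 s → 13.41 hours.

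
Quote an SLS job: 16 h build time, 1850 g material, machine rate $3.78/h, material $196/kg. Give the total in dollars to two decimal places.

$423.08

Time charge = 3.78 × 16, so $60.48.
Material charge = 196 × 1850/1000, so $362.60.
Total = 60.48 + 362.60 = $423.08.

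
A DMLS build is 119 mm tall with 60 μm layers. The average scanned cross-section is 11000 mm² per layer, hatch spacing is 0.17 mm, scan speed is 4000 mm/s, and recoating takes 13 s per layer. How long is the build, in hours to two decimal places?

16.08 hours

Number of layers: 119 / 0.06 → 1984 (rounded up).
Per-layer scan distance = 11000 / 0.17 = 64705.9 mm.
Scan time per layer = 64705.9 / 4000, so 16.1765 s.
Time per layer: 16.1765 + 13 → 29.1765 s.
Total: 1984 × 29.1765 s = 57886.176 s → 16.08 hours.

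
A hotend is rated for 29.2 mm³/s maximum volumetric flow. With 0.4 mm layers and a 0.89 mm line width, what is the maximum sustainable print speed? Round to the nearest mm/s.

Bead cross-section = 0.4 × 0.89, so 0.356 mm².
v_max = Q/A = 29.2/0.356 = 82.02 mm/s → 82 mm/s.

82 mm/s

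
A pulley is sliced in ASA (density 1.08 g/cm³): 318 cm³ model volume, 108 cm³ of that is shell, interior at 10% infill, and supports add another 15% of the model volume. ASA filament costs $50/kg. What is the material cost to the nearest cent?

$9.54

Infill region: 318 − 108 → 210 cm³.
Infill volume = 0.10 × 210, so 21 cm³.
Support = 0.15 × 318, so 47.7 cm³.
Deposited volume = 108 + 21 + 47.7 = 176.7 cm³.
Mass: 176.7 × 1.08 → 190.836 g.
Cost = 190.836 g / 1000 × $50/kg = $9.54.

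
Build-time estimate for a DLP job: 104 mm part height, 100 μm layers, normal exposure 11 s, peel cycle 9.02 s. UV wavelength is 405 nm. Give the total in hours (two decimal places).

Layer count = ceil(104 / 0.1) = 1040.
Per-layer time = 11 + 9.02, so 20.02 s.
Total = 1040 × 20.02 = 20820.8 s = 5.78 hours.

5.78 hours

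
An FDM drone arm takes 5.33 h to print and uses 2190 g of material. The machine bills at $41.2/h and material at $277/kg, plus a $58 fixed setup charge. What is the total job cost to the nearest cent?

Machine-time cost: 41.2 × 5.33 → $219.596.
Material cost: 277 × 2190/1000 → $606.63.
Adding setup: 219.596 + 606.63 + 58 → 884.226 ≈ $884.23.

$884.23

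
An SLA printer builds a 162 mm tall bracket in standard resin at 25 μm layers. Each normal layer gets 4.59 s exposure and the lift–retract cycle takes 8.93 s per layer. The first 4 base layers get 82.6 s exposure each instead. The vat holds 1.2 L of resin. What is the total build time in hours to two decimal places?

24.42 hours

Layer count = ceil(162 / 0.025) = 6480.
Bottom layers: 4 × (82.6 + 8.93) → 366.12 s.
Normal layers: 6476 × (4.59 + 8.93) → 87555.52 s.
Total = 366.12 + 87555.52 = 87921.64 s = 24.42 hours.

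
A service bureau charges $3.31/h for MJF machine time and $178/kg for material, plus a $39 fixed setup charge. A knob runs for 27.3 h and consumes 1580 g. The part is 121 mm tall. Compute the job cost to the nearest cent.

Machine cost: 3.31 × 27.3 → $90.363.
Feedstock cost = 178 × 1580/1000, so $281.24.
Total = 90.363 + 281.24 + 39 = 410.603 ≈ $410.60.

$410.60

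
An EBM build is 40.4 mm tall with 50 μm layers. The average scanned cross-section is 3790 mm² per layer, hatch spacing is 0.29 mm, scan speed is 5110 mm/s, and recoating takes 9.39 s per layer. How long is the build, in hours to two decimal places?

Layers = ⌈40.4/0.05⌉ = 808.
Per-layer scan distance = 3790 / 0.29 = 13069 mm.
Scan time per layer = 13069 / 5110, so 2.5575 s.
Per-layer time = 2.5575 + 9.39 = 11.9475 s.
Build time = 808 × 11.9475 = 9653.58 s = 2.68 hours.

2.68 hours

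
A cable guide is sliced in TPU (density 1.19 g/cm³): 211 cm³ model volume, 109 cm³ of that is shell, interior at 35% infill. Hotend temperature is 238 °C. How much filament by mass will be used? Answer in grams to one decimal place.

172.2 g

Volume inside the shell = 211 − 109 = 102 cm³.
Infill volume: 0.35 × 102 → 35.7 cm³.
Total printed volume = 109 + 35.7 = 144.7 cm³.
Mass = 144.7 × 1.19 = 172.193 g.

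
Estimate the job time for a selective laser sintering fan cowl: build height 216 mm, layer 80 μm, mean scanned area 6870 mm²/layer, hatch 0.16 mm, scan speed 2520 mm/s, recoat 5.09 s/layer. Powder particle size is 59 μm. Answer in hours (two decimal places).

16.60 hours

Layers = ⌈216/0.08⌉ = 2700.
Hatch length per layer = 6870 / 0.16, so 42937.5 mm.
Scan time per layer = 42937.5 / 2520 = 17.0387 s.
Per-layer time = 17.0387 + 5.09, so 22.1287 s.
Total: 2700 × 22.1287 s = 59747.49 s → 16.60 hours.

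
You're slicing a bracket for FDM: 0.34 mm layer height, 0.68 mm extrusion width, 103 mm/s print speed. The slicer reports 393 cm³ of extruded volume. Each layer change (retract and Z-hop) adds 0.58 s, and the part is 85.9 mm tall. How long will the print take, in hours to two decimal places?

4.62 hours

Line area: 0.34 × 0.68 → 0.2312 mm².
Total extruded path = 393000/0.2312 = 1699827 mm.
Time extruding = 1699827 / 103, so 16503.2 s.
Layer count = ceil(85.9 / 0.34) = 253.
Z-hop total = 253 × 0.58, so 146.74 s.
Altogether 16503.2 + 146.74 = 16649.94 s, i.e. 4.62 hours.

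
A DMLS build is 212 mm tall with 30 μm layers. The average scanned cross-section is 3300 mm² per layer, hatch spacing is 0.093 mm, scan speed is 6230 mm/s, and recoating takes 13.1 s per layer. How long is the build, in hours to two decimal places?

Layer count = ceil(212 / 0.03) = 7067.
Scan path per layer: 3300 / 0.093 → 35483.9 mm.
Scan time per layer = 35483.9 / 6230 = 5.6957 s.
Time per layer = 5.6957 + 13.1, so 18.7957 s.
Total: 7067 × 18.7957 s = 132829.2119 s → 36.90 hours.

36.90 hours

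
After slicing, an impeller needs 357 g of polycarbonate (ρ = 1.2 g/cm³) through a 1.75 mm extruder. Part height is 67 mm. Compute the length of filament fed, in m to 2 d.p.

123.69 m

Extruded volume: 357/1.2 = 297.5 cm³ (297500 mm³).
A = π r² = π × 0.875² = 2.4053 mm².
L = V/A = 297500/2.4053 = 123685.2 mm → 123.69 m.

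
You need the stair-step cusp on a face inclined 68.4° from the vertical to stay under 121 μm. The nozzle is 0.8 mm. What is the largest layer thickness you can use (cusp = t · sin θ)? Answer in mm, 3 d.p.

0.130 mm

t = h_c / sin θ = 0.121 / 0.9298 = 0.130 mm.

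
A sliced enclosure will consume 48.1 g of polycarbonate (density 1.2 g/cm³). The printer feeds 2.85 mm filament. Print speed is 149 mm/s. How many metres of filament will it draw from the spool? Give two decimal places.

Volume = 48.1 g / 1.2 g·cm⁻³ = 40.0833 cm³ = 40083.3 mm³.
A = π r² = π × 1.425² = 6.3794 mm².
Length = 40083.3 / 6.3794 = 6283.24 mm = 6.28 m.

6.28 m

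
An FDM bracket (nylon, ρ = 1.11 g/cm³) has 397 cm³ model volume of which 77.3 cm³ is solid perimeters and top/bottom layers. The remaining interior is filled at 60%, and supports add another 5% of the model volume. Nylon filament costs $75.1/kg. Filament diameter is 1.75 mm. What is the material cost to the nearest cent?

Volume inside the shell: 397 − 77.3 → 319.7 cm³.
Deposited infill = 0.60 × 319.7, so 191.82 cm³.
Support: 0.05 × 397 → 19.85 cm³.
Total extruded: 77.3 + 191.82 + 19.85 → 288.97 cm³.
Mass = 288.97 × 1.11, so 320.7567 g.
At $75.1/kg: 320.7567/1000 × 75.1 = $24.09.

$24.09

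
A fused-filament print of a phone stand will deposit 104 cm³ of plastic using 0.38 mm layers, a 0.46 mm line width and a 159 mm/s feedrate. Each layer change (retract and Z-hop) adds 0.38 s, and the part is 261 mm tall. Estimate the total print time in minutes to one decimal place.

Bead cross-section = 0.38 × 0.46, so 0.1748 mm².
Toolpath length = 104 cm³ / 0.1748 mm² = 104000 / 0.1748 = 594965.7 mm.
Extrusion time = 594965.7 / 159, so 3741.9 s.
Layers = ⌈261/0.38⌉ = 687.
Layer-change overhead = 687 × 0.38, so 261.06 s.
Total = 3741.9 + 261.06 = 4002.96 s = 66.7 minutes.

66.7 minutes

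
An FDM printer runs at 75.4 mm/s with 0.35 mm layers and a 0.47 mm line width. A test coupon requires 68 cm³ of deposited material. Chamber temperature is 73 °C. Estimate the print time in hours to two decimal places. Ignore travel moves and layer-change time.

1.52 hours

Extrusion cross-section = 0.35 × 0.47, so 0.1645 mm².
Total extruded path = 68000/0.1645 = 413373.9 mm.
Print-move time: 413373.9 / 75.4 → 5482.4 s.
That's 5482.4 s → 1.52 hours.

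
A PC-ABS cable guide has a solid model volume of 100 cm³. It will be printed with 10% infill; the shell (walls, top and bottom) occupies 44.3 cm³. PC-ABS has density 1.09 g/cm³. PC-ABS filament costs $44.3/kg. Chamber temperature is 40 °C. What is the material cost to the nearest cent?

Interior volume = 100 − 44.3 = 55.7 cm³.
Deposited infill = 0.10 × 55.7 = 5.57 cm³.
Total extruded = 44.3 + 5.57, so 49.87 cm³.
Mass = 49.87 × 1.09, so 54.3583 g.
At $44.3/kg: 54.3583/1000 × 44.3 = $2.41.

$2.41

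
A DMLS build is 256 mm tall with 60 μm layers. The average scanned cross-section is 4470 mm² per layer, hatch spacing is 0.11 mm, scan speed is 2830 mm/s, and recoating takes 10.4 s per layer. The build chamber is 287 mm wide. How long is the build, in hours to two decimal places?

Layer count = ceil(256 / 0.06) = 4267.
Hatch length per layer = 4470 / 0.11 = 40636.4 mm.
Laser time per layer = 40636.4 / 2830 = 14.3592 s.
Layer cycle: 14.3592 + 10.4 → 24.7592 s.
4267 layers × 24.7592 s/layer = 105647.5064 s, i.e. 29.35 hours.

29.35 hours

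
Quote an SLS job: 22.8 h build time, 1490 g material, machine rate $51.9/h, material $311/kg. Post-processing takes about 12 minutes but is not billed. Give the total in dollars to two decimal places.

$1646.71

Time charge = 51.9 × 22.8, so $1183.32.
Material charge: 311 × 1490/1000 → $463.39.
Job cost: 1183.32 + 463.39 = $1646.71.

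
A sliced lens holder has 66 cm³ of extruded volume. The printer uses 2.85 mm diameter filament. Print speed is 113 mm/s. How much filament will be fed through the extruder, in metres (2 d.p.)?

Cross-section of 2.85 mm filament: π·(2.85/2)² = 6.3794 mm².
Length = 66 cm³ / 6.3794 mm² = 66000 / 6.3794 = 10345.8 mm = 10.35 m.

10.35 m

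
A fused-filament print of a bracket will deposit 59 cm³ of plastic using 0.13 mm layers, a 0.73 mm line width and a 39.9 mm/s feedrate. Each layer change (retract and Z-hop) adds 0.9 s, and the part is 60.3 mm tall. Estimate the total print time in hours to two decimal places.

Extrusion cross-section: 0.13 × 0.73 → 0.0949 mm².
Toolpath length = 59 cm³ / 0.0949 mm² = 59000 / 0.0949 = 621707.1 mm.
Time extruding = 621707.1 / 39.9 = 15581.6 s.
Layers = ⌈60.3/0.13⌉ = 464.
Layer-change overhead = 464 × 0.9, so 417.6 s.
Total = 15581.6 + 417.6 = 15999.2 s = 4.44 hours.

4.44 hours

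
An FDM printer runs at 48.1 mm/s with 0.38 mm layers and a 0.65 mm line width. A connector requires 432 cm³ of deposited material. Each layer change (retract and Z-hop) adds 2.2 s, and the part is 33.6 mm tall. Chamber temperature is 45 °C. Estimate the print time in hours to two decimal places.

10.15 hours

Line area: 0.38 × 0.65 → 0.247 mm².
Total extruded path = 432000/0.247 = 1748987.9 mm.
Extrusion time = 1748987.9 / 48.1 = 36361.5 s.
Layers = ⌈33.6/0.38⌉ = 89.
Z-hop total = 89 × 2.2, so 195.8 s.
Altogether 36361.5 + 195.8 = 36557.3 s, i.e. 10.15 hours.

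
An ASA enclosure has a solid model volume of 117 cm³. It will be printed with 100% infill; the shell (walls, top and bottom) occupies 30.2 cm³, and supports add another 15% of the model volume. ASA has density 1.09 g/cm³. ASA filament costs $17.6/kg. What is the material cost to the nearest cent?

Volume inside the shell: 117 − 30.2 → 86.8 cm³.
Deposited infill = 1.00 × 86.8 = 86.8 cm³.
Support: 0.15 × 117 → 17.55 cm³.
Total extruded = 30.2 + 86.8 + 17.55, so 134.55 cm³.
Mass = 134.55 × 1.09 = 146.6595 g.
At $17.6/kg: 146.6595/1000 × 17.6 = $2.58.

$2.58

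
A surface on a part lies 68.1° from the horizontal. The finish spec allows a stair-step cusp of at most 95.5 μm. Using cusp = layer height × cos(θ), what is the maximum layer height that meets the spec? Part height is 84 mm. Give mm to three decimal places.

0.256 mm

cos(68.1°) = 0.3730; t_max = 0.0955/0.3730 = 0.256 mm.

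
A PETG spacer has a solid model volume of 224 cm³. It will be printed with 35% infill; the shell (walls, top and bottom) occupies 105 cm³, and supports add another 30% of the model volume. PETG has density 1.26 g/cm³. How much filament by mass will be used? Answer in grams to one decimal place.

269.5 g

Volume inside the shell = 224 − 105, so 119 cm³.
Deposited infill: 0.35 × 119 → 41.65 cm³.
Support = 0.30 × 224 = 67.2 cm³.
Total printed volume = 105 + 41.65 + 67.2 = 213.85 cm³.
Mass = 213.85 × 1.26 = 269.451 g.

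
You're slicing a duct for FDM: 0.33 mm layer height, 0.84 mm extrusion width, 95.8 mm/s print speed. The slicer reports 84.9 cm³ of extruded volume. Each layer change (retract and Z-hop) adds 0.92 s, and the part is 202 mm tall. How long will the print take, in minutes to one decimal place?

62.7 minutes

Extrusion cross-section = 0.33 × 0.84 = 0.2772 mm².
Toolpath length = 84.9 cm³ / 0.2772 mm² = 84900 / 0.2772 = 306277.1 mm.
Extrusion time = 306277.1 / 95.8, so 3197 s.
Number of layers: 202 / 0.33 → 613 (rounded up).
Layer-change overhead: 613 × 0.92 → 563.96 s.
Total = 3197 + 563.96 = 3760.96 s = 62.7 minutes.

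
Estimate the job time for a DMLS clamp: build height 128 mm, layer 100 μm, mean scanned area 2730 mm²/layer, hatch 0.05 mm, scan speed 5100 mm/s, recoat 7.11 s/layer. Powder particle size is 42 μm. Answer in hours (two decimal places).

Layer count = ceil(128 / 0.1) = 1280.
Hatch length per layer = 2730 / 0.05, so 54600 mm.
Scan time per layer = 54600 / 5100, so 10.7059 s.
Time per layer = 10.7059 + 7.11 = 17.8159 s.
1280 layers × 17.8159 s/layer = 22804.352 s, i.e. 6.33 hours.

6.33 hours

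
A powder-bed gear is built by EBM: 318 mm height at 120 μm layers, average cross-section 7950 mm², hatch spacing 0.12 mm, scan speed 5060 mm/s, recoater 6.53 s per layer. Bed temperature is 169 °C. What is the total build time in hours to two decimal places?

Number of layers: 318 / 0.12 → 2650 (rounded up).
Scan path per layer = 7950 / 0.12 = 66250 mm.
Per-layer scan time = 66250 / 5060 = 13.0929 s.
Layer cycle: 13.0929 + 6.53 → 19.6229 s.
Total: 2650 × 19.6229 s = 52000.685 s → 14.44 hours.

14.44 hours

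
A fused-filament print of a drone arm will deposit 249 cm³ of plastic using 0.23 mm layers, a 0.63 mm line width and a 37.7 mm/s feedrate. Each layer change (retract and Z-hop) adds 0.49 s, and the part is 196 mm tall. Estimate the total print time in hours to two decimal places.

12.78 hours

Extrusion cross-section = 0.23 × 0.63, so 0.1449 mm².
Toolpath length = 249 cm³ / 0.1449 mm² = 249000 / 0.1449 = 1718426.5 mm.
Print-move time = 1718426.5 / 37.7 = 45581.6 s.
Layers = ⌈196/0.23⌉ = 853.
Z-hop total = 853 × 0.49 = 417.97 s.
Total = 45581.6 + 417.97 = 45999.57 s = 12.78 hours.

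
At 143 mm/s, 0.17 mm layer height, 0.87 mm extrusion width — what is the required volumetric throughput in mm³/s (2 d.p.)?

Bead cross-section = 0.17 × 0.87 = 0.1479 mm².
Q = v·A = 143 × 0.1479 = 21.15 mm³/s.

21.15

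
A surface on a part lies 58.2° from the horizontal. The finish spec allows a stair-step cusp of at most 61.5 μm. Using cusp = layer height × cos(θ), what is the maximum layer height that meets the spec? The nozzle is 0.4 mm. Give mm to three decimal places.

cos(58.2°) = 0.5270; t_max = 0.0615/0.5270 = 0.117 mm.

0.117 mm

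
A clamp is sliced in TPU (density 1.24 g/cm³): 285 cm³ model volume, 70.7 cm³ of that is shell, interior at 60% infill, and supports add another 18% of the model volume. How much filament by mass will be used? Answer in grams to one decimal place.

310.7 g

Volume inside the shell: 285 − 70.7 → 214.3 cm³.
Infill deposited: 0.60 × 214.3 → 128.58 cm³.
Support = 0.18 × 285 = 51.3 cm³.
Total printed volume: 70.7 + 128.58 + 51.3 → 250.58 cm³.
Mass: 250.58 × 1.24 → 310.7192 g.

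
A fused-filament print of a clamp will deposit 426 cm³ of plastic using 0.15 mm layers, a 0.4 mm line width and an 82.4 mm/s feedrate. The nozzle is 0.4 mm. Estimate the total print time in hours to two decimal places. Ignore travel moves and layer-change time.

Line area = 0.15 × 0.4, so 0.06 mm².
Path length: 426000 mm³ / 0.06 mm² → 7100000 mm.
Print-move time = 7100000 / 82.4, so 86165 s.
In the requested units: 86165 s = 23.93 hours.

23.93 hours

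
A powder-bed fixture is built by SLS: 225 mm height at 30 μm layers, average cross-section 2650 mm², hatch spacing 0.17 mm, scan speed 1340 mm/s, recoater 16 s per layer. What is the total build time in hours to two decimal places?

Number of layers: 225 / 0.03 → 7500 (rounded up).
Hatch length per layer: 2650 / 0.17 → 15588.2 mm.
Laser time per layer: 15588.2 / 1340 → 11.633 s.
Per-layer time: 11.633 + 16 → 27.633 s.
Build time = 7500 × 27.633 = 207247.5 s = 57.57 hours.

57.57 hours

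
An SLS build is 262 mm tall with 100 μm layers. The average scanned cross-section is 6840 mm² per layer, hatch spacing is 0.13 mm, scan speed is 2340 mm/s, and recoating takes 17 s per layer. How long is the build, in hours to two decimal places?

Layer count = ceil(262 / 0.1) = 2620.
Per-layer scan distance = 6840 / 0.13 = 52615.4 mm.
Per-layer scan time: 52615.4 / 2340 → 22.4852 s.
Per-layer time = 22.4852 + 17, so 39.4852 s.
2620 layers × 39.4852 s/layer = 103451.224 s, i.e. 28.74 hours.

28.74 hours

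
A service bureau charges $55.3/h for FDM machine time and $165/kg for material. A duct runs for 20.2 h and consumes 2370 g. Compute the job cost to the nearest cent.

Time charge = 55.3 × 20.2 = $1117.06.
Material cost = 165 × 2370/1000, so $391.05.
Total = 1117.06 + 391.05 = $1508.11.

$1508.11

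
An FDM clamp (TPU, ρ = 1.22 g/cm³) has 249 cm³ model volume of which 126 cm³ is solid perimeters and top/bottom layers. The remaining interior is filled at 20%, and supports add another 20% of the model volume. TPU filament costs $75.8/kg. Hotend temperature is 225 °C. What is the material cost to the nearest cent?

Interior volume = 249 − 126 = 123 cm³.
Infill deposited = 0.20 × 123 = 24.6 cm³.
Support = 0.20 × 249, so 49.8 cm³.
Deposited volume = 126 + 24.6 + 49.8, so 200.4 cm³.
Mass: 200.4 × 1.22 → 244.488 g.
At $75.8/kg: 244.488/1000 × 75.8 = $18.53.

$18.53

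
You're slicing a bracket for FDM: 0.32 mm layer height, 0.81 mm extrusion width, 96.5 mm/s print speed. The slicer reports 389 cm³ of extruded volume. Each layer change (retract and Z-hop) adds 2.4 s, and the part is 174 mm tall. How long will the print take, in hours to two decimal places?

Line area: 0.32 × 0.81 → 0.2592 mm².
Total extruded path = 389000/0.2592 = 1500771.6 mm.
Print-move time = 1500771.6 / 96.5 = 15552 s.
Number of layers: 174 / 0.32 → 544 (rounded up).
Z-hop total = 544 × 2.4, so 1305.6 s.
Altogether 15552 + 1305.6 = 16857.6 s, i.e. 4.68 hours.

4.68 hours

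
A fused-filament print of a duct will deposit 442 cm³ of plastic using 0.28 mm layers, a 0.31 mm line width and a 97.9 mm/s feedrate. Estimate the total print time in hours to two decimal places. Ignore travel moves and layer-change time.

14.45 hours

Line area = 0.28 × 0.31, so 0.0868 mm².
Total extruded path = 442000/0.0868 = 5092165.9 mm.
Extrusion time = 5092165.9 / 97.9, so 52014 s.
Converting: 52014 s = 14.45 hours.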